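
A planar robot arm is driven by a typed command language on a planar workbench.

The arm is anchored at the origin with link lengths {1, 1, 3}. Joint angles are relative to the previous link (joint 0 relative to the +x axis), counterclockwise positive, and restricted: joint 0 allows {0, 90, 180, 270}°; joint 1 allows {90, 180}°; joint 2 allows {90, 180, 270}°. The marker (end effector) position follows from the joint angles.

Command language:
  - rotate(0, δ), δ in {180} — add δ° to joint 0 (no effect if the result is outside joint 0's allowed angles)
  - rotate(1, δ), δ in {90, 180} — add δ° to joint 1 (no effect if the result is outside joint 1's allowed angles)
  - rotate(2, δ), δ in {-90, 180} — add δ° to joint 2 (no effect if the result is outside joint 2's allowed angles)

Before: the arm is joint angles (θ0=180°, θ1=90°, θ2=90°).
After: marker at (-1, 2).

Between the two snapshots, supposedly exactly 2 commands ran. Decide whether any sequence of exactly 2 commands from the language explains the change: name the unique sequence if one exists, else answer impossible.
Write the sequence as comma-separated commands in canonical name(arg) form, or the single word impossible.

rotate(2, 180), rotate(2, -90)

key: running rotate(2, -90) before rotate(2, 180) would end elsewhere — order is forced
initial: joint angles (θ0=180°, θ1=90°, θ2=90°)
t=1 rotate(2, 180) ⇒ joint angles (θ0=180°, θ1=90°, θ2=270°)
t=2 rotate(2, -90) ⇒ joint angles (θ0=180°, θ1=90°, θ2=180°)
no rival 2-sequence matches.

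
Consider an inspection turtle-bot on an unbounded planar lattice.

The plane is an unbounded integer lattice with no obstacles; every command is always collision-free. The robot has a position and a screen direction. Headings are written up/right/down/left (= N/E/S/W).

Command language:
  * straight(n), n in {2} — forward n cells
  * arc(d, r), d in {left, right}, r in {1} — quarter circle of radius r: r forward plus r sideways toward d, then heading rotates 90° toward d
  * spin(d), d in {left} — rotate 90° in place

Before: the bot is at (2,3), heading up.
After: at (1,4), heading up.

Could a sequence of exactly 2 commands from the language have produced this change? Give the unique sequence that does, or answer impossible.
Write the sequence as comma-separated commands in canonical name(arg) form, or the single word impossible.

key: running arc(right, 1) before spin(left) would end elsewhere — order is forced
initial: at (2,3), heading up
1. spin(left) → at (2,3), heading left
2. arc(right, 1) → at (1,4), heading up
all 16 alternatives checked — unique.

spin(left), arc(right, 1)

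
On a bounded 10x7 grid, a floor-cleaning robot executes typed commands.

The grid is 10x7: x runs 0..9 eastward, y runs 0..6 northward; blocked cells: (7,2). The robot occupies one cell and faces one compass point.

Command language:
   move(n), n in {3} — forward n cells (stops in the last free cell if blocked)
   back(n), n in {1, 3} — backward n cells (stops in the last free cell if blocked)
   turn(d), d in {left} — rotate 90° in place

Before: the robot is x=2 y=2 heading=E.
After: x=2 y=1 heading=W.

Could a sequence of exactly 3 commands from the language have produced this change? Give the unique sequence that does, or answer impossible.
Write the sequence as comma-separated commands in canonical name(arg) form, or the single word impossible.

turn(left), back(1), turn(left)

key: cell and facing (now W) both changed — the 3 commands mix motion and turning
initial: x=2 y=2 heading=E
1. turn(left) → x=2 y=2 heading=N
2. back(1) → x=2 y=1 heading=N
3. turn(left) → x=2 y=1 heading=W
uniquely the one of 64 3-step routes that fits.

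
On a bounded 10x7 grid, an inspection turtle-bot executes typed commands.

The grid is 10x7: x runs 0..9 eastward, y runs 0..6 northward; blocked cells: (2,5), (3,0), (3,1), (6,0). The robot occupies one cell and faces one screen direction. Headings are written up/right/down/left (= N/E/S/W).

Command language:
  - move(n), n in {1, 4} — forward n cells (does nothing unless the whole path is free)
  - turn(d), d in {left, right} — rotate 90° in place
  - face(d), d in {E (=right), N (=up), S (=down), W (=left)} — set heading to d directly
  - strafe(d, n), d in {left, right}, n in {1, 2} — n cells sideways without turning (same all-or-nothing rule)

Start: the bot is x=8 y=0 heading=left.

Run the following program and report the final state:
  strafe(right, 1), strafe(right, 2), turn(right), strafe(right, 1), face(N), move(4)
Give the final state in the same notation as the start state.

t0: x=8 y=0 heading=left
[1] after strafe(right, 1): x=8 y=1 heading=left
[2] after strafe(right, 2): x=8 y=3 heading=left
[3] after turn(right): x=8 y=3 heading=up
[4] after strafe(right, 1): x=9 y=3 heading=up
[5] after face(N): x=9 y=3 heading=up
[6] after move(4): x=9 y=3 heading=up

x=9 y=3 heading=up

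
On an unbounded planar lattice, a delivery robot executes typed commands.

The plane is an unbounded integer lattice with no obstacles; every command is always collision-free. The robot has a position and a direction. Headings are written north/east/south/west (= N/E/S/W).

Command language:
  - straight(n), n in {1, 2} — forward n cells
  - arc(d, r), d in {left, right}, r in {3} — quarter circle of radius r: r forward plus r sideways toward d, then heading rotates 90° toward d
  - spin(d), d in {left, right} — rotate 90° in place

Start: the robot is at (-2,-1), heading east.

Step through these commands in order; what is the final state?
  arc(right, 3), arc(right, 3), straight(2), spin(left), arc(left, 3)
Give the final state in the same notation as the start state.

at (-1,-10), heading east

begin: at (-2,-1), heading east
[1] after arc(right, 3): at (1,-4), heading south
[2] after arc(right, 3): at (-2,-7), heading west
[3] after straight(2): at (-4,-7), heading west
[4] after spin(left): at (-4,-7), heading south
[5] after arc(left, 3): at (-1,-10), heading east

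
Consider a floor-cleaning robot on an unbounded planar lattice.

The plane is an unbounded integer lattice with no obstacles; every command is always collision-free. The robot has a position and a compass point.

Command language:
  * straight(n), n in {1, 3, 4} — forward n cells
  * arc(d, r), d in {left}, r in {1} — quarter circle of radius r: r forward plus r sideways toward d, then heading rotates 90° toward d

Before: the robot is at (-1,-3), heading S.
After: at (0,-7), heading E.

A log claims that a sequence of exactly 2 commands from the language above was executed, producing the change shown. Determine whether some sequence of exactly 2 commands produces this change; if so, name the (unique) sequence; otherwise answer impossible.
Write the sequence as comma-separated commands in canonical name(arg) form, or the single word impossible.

straight(3), arc(left, 1)

key: running arc(left, 1) before straight(3) would end elsewhere — order is forced
t0: at (-1,-3), heading S
1. straight(3) → at (-1,-6), heading S
2. arc(left, 1) → at (0,-7), heading E
no other 2-command option fits: unique.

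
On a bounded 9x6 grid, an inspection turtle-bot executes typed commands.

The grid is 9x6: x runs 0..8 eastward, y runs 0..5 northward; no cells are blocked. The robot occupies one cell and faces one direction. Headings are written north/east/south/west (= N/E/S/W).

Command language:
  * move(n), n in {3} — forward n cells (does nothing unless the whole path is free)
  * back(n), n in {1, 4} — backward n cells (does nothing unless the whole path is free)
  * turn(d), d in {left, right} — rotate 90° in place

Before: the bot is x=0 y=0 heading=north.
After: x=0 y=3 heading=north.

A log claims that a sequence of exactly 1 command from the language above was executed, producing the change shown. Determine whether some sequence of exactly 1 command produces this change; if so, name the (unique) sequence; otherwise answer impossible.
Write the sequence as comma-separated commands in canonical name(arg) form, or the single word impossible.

move(3)

key: heading stays N — the single command does not turn
from: x=0 y=0 heading=north
[1] after move(3): x=0 y=3 heading=north
no rival 1-sequence matches.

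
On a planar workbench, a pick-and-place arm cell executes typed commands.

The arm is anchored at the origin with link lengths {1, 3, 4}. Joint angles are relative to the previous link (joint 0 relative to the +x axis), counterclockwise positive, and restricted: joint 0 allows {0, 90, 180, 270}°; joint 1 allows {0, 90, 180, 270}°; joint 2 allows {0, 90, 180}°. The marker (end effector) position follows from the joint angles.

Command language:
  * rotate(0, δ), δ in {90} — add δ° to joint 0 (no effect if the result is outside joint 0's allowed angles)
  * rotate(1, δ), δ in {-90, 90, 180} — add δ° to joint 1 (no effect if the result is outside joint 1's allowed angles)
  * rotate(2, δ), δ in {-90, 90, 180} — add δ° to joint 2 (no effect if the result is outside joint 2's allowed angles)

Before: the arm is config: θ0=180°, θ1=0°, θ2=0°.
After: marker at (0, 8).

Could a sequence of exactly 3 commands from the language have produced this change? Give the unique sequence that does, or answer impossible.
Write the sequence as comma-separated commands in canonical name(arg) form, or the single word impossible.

begin: config: θ0=180°, θ1=0°, θ2=0°
t=1 rotate(0, 90) ⇒ config: θ0=270°, θ1=0°, θ2=0°
t=2 rotate(0, 90) ⇒ config: θ0=0°, θ1=0°, θ2=0°
t=3 rotate(0, 90) ⇒ config: θ0=90°, θ1=0°, θ2=0°
uniquely the one of 343 3-step routes that fits.

rotate(0, 90), rotate(0, 90), rotate(0, 90)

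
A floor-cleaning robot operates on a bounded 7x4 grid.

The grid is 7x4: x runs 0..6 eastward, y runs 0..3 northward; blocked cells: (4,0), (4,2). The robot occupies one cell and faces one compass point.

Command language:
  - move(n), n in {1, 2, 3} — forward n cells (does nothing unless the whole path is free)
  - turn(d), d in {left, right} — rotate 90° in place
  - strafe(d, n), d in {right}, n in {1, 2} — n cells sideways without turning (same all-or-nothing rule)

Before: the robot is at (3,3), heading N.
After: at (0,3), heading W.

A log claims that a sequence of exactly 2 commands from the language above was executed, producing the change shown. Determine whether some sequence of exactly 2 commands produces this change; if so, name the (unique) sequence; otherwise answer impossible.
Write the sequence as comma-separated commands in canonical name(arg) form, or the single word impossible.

key: cell and facing (now W) both changed — the 2 commands mix motion and turning
from: at (3,3), heading N
t=1 turn(left) ⇒ at (3,3), heading W
t=2 move(3) ⇒ at (0,3), heading W
uniquely the one of 49 2-step routes that fits.

turn(left), move(3)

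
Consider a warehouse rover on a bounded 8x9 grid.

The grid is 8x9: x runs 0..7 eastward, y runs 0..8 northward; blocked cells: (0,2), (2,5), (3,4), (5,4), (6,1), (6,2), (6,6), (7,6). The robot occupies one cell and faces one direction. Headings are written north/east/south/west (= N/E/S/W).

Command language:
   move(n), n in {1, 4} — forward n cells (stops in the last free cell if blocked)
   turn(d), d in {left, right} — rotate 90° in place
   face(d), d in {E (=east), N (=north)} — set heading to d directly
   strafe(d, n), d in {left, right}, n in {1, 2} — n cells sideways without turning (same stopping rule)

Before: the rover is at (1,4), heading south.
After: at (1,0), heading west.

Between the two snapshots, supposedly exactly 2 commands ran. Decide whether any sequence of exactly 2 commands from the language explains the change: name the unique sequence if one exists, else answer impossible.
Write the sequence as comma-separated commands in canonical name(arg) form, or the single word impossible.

move(4), turn(right)

key: cell and facing (now W) both changed — the 2 commands mix motion and turning
t0: at (1,4), heading south
1. move(4) → at (1,0), heading south
2. turn(right) → at (1,0), heading west
all 100 alternatives checked — unique.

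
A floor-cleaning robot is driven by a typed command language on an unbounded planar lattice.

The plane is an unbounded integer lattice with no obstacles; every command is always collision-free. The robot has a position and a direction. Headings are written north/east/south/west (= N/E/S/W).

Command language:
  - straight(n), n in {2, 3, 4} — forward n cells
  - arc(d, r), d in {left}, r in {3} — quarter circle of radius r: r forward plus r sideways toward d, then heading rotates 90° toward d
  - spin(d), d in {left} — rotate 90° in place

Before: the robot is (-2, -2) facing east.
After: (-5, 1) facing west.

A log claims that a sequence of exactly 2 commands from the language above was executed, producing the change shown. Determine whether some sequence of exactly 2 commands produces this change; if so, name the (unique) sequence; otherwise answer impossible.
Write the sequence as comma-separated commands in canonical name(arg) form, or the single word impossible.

spin(left), arc(left, 3)

key: running arc(left, 3) before spin(left) would end elsewhere — order is forced
start: (-2, -2) facing east
step 1 (spin(left)): (-2, -2) facing north
step 2 (arc(left, 3)): (-5, 1) facing west
no rival 2-sequence matches.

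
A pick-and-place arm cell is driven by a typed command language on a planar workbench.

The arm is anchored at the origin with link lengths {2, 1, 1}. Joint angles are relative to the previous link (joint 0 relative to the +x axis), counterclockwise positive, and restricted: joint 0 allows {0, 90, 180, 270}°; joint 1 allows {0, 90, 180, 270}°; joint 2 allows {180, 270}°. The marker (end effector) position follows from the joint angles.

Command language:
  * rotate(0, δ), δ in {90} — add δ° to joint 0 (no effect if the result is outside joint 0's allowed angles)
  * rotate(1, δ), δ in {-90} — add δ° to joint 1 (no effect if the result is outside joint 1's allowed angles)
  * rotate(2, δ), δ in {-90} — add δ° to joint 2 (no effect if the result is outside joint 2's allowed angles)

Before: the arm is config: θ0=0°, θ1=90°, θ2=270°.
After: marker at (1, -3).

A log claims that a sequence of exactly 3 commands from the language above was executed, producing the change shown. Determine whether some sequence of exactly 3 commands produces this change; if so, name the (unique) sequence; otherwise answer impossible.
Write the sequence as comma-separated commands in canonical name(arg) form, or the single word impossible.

rotate(0, 90), rotate(0, 90), rotate(0, 90)

t0: config: θ0=0°, θ1=90°, θ2=270°
step 1 (rotate(0, 90)): config: θ0=90°, θ1=90°, θ2=270°
step 2 (rotate(0, 90)): config: θ0=180°, θ1=90°, θ2=270°
step 3 (rotate(0, 90)): config: θ0=270°, θ1=90°, θ2=270°
no rival 3-sequence matches.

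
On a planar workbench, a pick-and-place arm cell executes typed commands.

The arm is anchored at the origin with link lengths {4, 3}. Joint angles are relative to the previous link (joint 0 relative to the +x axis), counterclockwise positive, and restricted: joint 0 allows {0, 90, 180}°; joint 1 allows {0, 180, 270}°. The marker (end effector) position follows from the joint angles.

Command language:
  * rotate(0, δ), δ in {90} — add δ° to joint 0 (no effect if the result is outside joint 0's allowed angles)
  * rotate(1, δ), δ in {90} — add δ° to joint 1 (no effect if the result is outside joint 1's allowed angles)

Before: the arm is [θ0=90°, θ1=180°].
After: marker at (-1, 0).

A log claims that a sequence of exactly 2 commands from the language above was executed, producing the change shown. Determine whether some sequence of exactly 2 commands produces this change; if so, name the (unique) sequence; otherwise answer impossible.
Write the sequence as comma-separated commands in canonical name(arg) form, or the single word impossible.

initial: [θ0=90°, θ1=180°]
t=1 rotate(0, 90) ⇒ [θ0=180°, θ1=180°]
t=2 rotate(0, 90) ⇒ [θ0=180°, θ1=180°]
all 4 alternatives checked — unique.

rotate(0, 90), rotate(0, 90)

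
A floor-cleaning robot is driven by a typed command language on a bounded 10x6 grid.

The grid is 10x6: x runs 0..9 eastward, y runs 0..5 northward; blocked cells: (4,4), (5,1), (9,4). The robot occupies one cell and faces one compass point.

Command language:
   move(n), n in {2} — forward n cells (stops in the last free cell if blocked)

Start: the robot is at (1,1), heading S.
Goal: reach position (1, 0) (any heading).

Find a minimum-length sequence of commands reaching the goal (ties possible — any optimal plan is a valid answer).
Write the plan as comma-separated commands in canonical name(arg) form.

move(2)

begin: at (1,1), heading S
1. move(2) → at (1,0), heading S
shorter routes all fall short; 1 is best.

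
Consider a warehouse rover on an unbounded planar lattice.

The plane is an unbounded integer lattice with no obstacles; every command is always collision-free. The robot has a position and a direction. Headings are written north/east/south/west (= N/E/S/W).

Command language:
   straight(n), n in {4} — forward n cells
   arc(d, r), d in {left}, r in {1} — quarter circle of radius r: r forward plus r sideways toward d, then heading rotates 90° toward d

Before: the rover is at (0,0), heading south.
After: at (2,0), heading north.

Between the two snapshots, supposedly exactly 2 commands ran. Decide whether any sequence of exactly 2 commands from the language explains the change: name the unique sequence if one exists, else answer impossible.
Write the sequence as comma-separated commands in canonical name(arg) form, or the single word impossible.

arc(left, 1), arc(left, 1)

key: cell and facing (now N) both changed — the 2 commands mix motion and turning
initial: at (0,0), heading south
t=1 arc(left, 1) ⇒ at (1,-1), heading east
t=2 arc(left, 1) ⇒ at (2,0), heading north
uniquely the one of 4 2-step routes that fits.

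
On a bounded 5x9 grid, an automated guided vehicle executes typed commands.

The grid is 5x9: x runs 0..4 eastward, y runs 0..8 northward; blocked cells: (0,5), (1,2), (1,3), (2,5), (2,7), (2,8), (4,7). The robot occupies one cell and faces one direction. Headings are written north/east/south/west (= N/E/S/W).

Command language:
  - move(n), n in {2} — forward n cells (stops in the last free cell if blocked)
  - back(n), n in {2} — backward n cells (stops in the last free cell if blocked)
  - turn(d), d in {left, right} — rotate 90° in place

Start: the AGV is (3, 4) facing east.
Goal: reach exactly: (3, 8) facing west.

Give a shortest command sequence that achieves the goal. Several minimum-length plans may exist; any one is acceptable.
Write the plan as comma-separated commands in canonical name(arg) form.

turn(right), back(2), back(2), turn(right)

t0: (3, 4) facing east
1. turn(right) → (3, 4) facing south
2. back(2) → (3, 6) facing south
3. back(2) → (3, 8) facing south
4. turn(right) → (3, 8) facing west
nothing shorter than 4 reaches the goal.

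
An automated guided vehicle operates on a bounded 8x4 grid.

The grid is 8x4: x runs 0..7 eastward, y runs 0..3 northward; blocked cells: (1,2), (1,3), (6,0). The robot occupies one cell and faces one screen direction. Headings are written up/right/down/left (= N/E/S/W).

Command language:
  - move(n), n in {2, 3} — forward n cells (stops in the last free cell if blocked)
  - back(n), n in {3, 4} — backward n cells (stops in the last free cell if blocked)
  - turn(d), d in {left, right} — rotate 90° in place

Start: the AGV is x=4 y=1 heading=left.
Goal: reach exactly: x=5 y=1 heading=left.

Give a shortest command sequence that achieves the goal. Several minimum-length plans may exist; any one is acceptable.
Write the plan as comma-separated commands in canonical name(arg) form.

start: x=4 y=1 heading=left
1. back(3) → x=7 y=1 heading=left
2. move(2) → x=5 y=1 heading=left
shorter routes all fall short; 2 is best.

back(3), move(2)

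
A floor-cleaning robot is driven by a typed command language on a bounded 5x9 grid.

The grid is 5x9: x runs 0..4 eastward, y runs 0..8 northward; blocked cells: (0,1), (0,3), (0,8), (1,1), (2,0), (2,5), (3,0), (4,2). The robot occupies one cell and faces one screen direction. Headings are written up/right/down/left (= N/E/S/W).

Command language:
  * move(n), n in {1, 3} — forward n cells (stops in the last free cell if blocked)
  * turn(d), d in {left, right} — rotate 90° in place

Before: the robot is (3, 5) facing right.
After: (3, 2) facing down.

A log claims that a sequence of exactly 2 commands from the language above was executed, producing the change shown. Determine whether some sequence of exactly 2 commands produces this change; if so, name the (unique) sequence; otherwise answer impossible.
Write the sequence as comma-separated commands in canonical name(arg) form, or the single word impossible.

key: order matters: swapping turn(right) and move(3) lands elsewhere
begin: (3, 5) facing right
step 1 (turn(right)): (3, 5) facing down
step 2 (move(3)): (3, 2) facing down
no other 2-command option fits: unique.

turn(right), move(3)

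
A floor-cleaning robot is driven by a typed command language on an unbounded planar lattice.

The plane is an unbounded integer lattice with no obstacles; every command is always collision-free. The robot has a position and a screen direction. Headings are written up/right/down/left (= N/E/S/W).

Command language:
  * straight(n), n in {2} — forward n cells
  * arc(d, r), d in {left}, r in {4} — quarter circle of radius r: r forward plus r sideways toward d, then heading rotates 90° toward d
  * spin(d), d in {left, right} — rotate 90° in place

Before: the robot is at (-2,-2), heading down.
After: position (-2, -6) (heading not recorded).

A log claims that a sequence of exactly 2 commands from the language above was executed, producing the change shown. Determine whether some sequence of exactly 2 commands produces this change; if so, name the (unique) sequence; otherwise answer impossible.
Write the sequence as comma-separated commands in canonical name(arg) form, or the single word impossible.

from: at (-2,-2), heading down
step 1 (straight(2)): at (-2,-4), heading down
step 2 (straight(2)): at (-2,-6), heading down
uniquely the one of 16 2-step routes that fits.

straight(2), straight(2)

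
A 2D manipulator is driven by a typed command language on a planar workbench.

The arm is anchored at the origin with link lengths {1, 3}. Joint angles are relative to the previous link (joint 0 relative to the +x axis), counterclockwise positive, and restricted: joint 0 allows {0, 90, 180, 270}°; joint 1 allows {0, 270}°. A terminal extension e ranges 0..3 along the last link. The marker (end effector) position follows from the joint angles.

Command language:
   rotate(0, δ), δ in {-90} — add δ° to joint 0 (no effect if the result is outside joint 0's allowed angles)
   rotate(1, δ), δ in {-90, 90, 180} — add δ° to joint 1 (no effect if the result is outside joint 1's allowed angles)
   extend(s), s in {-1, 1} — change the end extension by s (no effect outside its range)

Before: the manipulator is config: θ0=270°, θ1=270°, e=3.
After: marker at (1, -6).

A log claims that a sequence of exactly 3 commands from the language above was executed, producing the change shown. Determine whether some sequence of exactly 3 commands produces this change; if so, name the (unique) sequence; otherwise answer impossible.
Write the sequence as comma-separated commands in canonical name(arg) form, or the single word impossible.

initial: config: θ0=270°, θ1=270°, e=3
1. rotate(0, -90) → config: θ0=180°, θ1=270°, e=3
2. rotate(0, -90) → config: θ0=90°, θ1=270°, e=3
3. rotate(0, -90) → config: θ0=0°, θ1=270°, e=3
uniquely the one of 216 3-step routes that fits.

rotate(0, -90), rotate(0, -90), rotate(0, -90)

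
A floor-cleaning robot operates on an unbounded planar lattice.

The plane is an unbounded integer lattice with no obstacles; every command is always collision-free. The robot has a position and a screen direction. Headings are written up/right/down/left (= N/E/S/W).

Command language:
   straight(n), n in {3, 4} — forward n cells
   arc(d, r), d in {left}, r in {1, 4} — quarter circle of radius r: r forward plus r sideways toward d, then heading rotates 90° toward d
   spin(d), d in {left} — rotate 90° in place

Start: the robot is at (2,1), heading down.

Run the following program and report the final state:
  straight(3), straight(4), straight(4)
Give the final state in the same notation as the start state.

at (2,-10), heading down

from: at (2,1), heading down
[1] after straight(3): at (2,-2), heading down
[2] after straight(4): at (2,-6), heading down
[3] after straight(4): at (2,-10), heading down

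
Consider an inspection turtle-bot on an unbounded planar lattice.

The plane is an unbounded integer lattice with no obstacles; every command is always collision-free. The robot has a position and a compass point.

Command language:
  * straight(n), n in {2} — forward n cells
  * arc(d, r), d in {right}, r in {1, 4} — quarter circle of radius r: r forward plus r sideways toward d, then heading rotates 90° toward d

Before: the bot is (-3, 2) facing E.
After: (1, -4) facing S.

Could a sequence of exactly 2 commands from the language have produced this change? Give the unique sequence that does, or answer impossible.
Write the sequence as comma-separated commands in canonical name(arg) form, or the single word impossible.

arc(right, 4), straight(2)

key: running straight(2) before arc(right, 4) would end elsewhere — order is forced
start: (-3, 2) facing E
[1] after arc(right, 4): (1, -2) facing S
[2] after straight(2): (1, -4) facing S
all 9 alternatives checked — unique.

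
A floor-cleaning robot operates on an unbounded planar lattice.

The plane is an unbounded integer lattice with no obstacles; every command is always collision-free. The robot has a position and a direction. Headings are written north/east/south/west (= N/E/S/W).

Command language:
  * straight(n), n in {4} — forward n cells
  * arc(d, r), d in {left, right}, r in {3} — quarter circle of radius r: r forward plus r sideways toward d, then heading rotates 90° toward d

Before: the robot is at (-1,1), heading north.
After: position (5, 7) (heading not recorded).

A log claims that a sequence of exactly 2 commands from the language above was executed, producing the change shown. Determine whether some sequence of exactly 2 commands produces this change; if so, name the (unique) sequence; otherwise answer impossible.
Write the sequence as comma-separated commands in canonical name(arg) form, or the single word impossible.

arc(right, 3), arc(left, 3)

key: running arc(left, 3) before arc(right, 3) would end elsewhere — order is forced
t0: at (-1,1), heading north
t=1 arc(right, 3) ⇒ at (2,4), heading east
t=2 arc(left, 3) ⇒ at (5,7), heading north
no rival 2-sequence matches.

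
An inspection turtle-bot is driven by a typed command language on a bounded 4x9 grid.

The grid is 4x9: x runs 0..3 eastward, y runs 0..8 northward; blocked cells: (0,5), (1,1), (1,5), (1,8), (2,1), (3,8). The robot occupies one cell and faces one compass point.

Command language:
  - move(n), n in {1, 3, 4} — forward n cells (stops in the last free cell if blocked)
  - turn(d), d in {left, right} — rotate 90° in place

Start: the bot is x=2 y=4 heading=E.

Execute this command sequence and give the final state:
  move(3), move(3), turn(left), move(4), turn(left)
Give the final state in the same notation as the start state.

x=3 y=7 heading=W

initial: x=2 y=4 heading=E
step 1 (move(3)): x=3 y=4 heading=E
step 2 (move(3)): x=3 y=4 heading=E
step 3 (turn(left)): x=3 y=4 heading=N
step 4 (move(4)): x=3 y=7 heading=N
step 5 (turn(left)): x=3 y=7 heading=W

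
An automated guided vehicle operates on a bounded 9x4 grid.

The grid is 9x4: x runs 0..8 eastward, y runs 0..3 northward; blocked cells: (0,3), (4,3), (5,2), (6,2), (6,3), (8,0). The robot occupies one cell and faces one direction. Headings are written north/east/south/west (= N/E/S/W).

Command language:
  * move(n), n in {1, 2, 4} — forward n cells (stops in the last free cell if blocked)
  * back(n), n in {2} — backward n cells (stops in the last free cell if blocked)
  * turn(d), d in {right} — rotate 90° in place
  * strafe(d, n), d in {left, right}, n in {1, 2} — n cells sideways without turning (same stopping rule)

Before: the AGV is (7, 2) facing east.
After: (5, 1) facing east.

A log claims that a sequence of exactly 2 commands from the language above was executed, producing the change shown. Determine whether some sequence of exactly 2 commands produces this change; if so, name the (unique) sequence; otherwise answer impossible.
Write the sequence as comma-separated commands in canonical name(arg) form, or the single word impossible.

key: order matters: swapping strafe(right, 1) and back(2) lands elsewhere
start: (7, 2) facing east
1. strafe(right, 1) → (7, 1) facing east
2. back(2) → (5, 1) facing east
no other 2-command option fits: unique.

strafe(right, 1), back(2)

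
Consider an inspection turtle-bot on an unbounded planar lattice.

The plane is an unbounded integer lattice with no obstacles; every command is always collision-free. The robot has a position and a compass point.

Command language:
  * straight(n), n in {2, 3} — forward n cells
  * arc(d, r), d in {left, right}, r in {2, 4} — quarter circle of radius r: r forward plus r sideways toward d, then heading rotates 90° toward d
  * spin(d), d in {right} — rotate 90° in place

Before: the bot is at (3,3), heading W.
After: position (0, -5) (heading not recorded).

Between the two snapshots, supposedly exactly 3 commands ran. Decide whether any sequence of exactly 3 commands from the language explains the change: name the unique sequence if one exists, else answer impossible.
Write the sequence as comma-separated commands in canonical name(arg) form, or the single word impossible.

straight(3), arc(left, 4), arc(left, 4)

key: order matters: swapping straight(3) and arc(left, 4) lands elsewhere
begin: at (3,3), heading W
step 1 (straight(3)): at (0,3), heading W
step 2 (arc(left, 4)): at (-4,-1), heading S
step 3 (arc(left, 4)): at (0,-5), heading E
no rival 3-sequence matches.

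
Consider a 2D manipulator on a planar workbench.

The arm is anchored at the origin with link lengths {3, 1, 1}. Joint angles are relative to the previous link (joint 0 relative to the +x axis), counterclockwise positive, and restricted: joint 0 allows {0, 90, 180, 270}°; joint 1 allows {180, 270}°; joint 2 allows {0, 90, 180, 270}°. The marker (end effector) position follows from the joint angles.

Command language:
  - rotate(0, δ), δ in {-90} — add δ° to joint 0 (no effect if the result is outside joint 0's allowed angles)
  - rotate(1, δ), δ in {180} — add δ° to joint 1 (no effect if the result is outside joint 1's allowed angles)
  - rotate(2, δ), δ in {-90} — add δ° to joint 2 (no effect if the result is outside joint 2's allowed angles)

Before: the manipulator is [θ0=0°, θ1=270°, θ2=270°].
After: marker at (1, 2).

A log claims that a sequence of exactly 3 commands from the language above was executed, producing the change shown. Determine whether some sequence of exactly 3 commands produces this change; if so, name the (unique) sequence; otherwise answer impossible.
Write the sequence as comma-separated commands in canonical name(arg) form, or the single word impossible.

from: [θ0=0°, θ1=270°, θ2=270°]
[1] after rotate(0, -90): [θ0=270°, θ1=270°, θ2=270°]
[2] after rotate(0, -90): [θ0=180°, θ1=270°, θ2=270°]
[3] after rotate(0, -90): [θ0=90°, θ1=270°, θ2=270°]
all 27 alternatives checked — unique.

rotate(0, -90), rotate(0, -90), rotate(0, -90)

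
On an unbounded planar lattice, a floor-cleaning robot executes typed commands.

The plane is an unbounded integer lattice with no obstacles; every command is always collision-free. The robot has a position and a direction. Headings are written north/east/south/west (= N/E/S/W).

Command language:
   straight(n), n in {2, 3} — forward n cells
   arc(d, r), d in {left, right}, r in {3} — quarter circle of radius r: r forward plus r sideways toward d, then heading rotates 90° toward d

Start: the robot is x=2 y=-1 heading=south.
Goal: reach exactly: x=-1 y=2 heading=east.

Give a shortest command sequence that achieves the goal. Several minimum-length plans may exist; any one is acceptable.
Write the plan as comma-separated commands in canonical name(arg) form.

start: x=2 y=-1 heading=south
t=1 arc(right, 3) ⇒ x=-1 y=-4 heading=west
t=2 arc(right, 3) ⇒ x=-4 y=-1 heading=north
t=3 arc(right, 3) ⇒ x=-1 y=2 heading=east
minimal: 3 command(s), checked below 3.

arc(right, 3), arc(right, 3), arc(right, 3)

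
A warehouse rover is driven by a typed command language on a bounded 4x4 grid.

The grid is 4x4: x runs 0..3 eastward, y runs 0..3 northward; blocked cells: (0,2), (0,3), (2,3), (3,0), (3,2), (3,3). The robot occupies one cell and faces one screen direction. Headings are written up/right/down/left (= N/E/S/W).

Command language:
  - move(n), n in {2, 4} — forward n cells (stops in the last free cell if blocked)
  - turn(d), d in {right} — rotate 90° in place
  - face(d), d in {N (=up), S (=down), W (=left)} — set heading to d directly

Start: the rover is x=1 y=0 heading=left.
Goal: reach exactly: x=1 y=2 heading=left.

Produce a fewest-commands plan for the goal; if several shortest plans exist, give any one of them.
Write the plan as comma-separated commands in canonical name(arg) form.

from: x=1 y=0 heading=left
1. face(N) → x=1 y=0 heading=up
2. move(2) → x=1 y=2 heading=up
3. face(W) → x=1 y=2 heading=left
shorter routes all fall short; 3 is best.

face(N), move(2), face(W)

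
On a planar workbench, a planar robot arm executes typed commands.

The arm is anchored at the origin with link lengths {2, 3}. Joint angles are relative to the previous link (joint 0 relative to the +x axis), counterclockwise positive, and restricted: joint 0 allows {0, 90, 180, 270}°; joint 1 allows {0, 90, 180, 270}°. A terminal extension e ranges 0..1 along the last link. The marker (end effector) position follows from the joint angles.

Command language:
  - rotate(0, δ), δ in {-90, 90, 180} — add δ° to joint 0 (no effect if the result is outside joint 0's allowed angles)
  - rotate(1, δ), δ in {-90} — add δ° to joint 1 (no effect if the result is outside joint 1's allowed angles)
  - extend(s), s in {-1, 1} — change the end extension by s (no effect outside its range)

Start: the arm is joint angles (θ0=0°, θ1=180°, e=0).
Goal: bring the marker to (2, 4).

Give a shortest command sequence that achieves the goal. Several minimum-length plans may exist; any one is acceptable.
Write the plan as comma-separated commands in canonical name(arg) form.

extend(1), rotate(1, -90)

t0: joint angles (θ0=0°, θ1=180°, e=0)
t=1 extend(1) ⇒ joint angles (θ0=0°, θ1=180°, e=1)
t=2 rotate(1, -90) ⇒ joint angles (θ0=0°, θ1=90°, e=1)
minimal: 2 command(s), checked below 2.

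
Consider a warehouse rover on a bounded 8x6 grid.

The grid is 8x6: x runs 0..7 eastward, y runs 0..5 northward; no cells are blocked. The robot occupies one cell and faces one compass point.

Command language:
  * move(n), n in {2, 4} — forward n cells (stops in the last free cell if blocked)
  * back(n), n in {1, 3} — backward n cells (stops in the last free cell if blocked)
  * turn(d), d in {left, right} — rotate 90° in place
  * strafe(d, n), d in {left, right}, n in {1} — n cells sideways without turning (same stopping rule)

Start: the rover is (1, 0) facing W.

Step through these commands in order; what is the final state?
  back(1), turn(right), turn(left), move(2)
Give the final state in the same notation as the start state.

(0, 0) facing W

from: (1, 0) facing W
[1] after back(1): (2, 0) facing W
[2] after turn(right): (2, 0) facing N
[3] after turn(left): (2, 0) facing W
[4] after move(2): (0, 0) facing W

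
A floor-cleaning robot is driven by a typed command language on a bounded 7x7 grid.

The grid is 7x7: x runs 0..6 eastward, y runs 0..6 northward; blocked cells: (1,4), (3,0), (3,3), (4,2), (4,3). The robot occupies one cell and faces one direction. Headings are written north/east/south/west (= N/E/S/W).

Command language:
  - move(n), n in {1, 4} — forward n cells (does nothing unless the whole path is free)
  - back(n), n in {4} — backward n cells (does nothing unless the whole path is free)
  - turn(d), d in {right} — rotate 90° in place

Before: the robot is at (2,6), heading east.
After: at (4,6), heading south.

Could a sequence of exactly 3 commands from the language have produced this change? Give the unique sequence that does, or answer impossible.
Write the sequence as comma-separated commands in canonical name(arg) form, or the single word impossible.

move(1), move(1), turn(right)

key: cell and facing (now S) both changed — the 3 commands mix motion and turning
begin: at (2,6), heading east
[1] after move(1): at (3,6), heading east
[2] after move(1): at (4,6), heading east
[3] after turn(right): at (4,6), heading south
no rival 3-sequence matches.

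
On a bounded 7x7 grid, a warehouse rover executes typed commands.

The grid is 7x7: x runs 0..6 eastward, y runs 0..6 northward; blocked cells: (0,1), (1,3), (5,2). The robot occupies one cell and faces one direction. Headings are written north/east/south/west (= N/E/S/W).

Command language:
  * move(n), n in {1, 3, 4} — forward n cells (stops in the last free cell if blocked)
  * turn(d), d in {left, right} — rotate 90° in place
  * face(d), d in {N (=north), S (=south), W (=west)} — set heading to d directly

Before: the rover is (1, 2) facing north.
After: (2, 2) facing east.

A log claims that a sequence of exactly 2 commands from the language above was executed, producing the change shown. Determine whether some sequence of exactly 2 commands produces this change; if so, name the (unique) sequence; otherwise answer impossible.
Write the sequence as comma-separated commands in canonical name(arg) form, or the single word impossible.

key: order matters: swapping turn(right) and move(1) lands elsewhere
start: (1, 2) facing north
step 1 (turn(right)): (1, 2) facing east
step 2 (move(1)): (2, 2) facing east
uniquely the one of 64 2-step routes that fits.

turn(right), move(1)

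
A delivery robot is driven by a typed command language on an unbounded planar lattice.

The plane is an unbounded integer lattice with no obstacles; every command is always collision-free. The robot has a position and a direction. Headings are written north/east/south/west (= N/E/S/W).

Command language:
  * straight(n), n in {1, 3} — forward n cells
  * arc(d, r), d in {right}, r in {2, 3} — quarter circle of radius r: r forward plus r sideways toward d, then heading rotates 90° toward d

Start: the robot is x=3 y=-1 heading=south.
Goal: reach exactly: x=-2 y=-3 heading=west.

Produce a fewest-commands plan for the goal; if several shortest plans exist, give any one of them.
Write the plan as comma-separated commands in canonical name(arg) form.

begin: x=3 y=-1 heading=south
[1] after arc(right, 2): x=1 y=-3 heading=west
[2] after straight(3): x=-2 y=-3 heading=west
no 1-step plan works, so 2 is optimal.

arc(right, 2), straight(3)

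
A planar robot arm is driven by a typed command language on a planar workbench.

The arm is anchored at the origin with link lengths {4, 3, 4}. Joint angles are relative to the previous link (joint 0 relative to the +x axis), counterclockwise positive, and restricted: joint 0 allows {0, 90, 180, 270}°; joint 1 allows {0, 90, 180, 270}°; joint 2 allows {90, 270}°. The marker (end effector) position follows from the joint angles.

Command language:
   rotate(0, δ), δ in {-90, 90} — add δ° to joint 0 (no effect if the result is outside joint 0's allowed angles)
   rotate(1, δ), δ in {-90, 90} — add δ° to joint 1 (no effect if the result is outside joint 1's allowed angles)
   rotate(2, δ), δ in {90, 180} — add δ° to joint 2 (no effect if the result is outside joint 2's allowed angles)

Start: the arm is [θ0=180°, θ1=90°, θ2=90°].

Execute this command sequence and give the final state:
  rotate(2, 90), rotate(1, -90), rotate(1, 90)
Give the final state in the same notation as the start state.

initial: [θ0=180°, θ1=90°, θ2=90°]
step 1 (rotate(2, 90)): [θ0=180°, θ1=90°, θ2=90°]
step 2 (rotate(1, -90)): [θ0=180°, θ1=0°, θ2=90°]
step 3 (rotate(1, 90)): [θ0=180°, θ1=90°, θ2=90°]

[θ0=180°, θ1=90°, θ2=90°]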